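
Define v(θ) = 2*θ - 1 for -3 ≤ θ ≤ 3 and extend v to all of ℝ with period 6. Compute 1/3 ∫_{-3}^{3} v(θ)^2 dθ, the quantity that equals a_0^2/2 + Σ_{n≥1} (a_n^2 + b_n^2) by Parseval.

26

1/3 ∫_{-3}^{3} v(θ)^2 dθ = 1/3 · (78) = 26.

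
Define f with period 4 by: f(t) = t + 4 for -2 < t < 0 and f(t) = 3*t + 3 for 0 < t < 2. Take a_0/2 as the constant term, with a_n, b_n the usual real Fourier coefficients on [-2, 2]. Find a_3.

a_3 = 1/2 ∫_{-2}^{2} f(t) cos(3*pi*t/2) dt.
Split the integral at the breakpoints.
Integrating by parts (boundary term plus one more integral), an antiderivative of (t + 4) cos(3*pi*t/2) is 2*t*sin(3*pi*t/2)/(3*pi) + 8*sin(3*pi*t/2)/(3*pi) + 4*cos(3*pi*t/2)/(9*pi**2); evaluating from -2 to 0: ∫_{-2}^{0} (t + 4) cos(3*pi*t/2) dt = (4/(9*pi**2)) - (-4/(9*pi**2)) = 8/(9*pi**2).
Integrating by parts (boundary term plus one more integral), an antiderivative of (3*t + 3) cos(3*pi*t/2) is 2*t*sin(3*pi*t/2)/pi + 2*sin(3*pi*t/2)/pi + 4*cos(3*pi*t/2)/(3*pi**2); evaluating from 0 to 2: ∫_{0}^{2} (3*t + 3) cos(3*pi*t/2) dt = (-4/(3*pi**2)) - (4/(3*pi**2)) = -8/(3*pi**2).
Summing the pieces and multiplying by (1/2) gives a_3 = -8/(9*pi**2).

-8/(9*pi**2)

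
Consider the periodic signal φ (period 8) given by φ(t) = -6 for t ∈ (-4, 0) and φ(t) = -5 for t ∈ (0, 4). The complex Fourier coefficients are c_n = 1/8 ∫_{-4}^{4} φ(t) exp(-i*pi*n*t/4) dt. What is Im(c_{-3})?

Since φ is real-valued, Im(c_{-3}) = -1/8 ∫_{-4}^{4} φ(t) sin(-3*pi*t/4) dt = b_{3}/2.
Split the integral at the breakpoints.
Directly, an antiderivative of (-6) sin(-3*pi*t/4) is -8*cos(3*pi*t/4)/pi; evaluating from -4 to 0: ∫_{-4}^{0} (-6) sin(-3*pi*t/4) dt = (-8/pi) - (8/pi) = -16/pi.
Directly, an antiderivative of (-5) sin(-3*pi*t/4) is -20*cos(3*pi*t/4)/(3*pi); evaluating from 0 to 4: ∫_{0}^{4} (-5) sin(-3*pi*t/4) dt = (20/(3*pi)) - (-20/(3*pi)) = 40/(3*pi).
So ∫_{-4}^{4} φ(t) sin(-3*pi*t/4) dt = -8/(3*pi).
Hence Im(c_{-3}) = (-1/8)·(-8/(3*pi)) = 1/(3*pi).

1/(3*pi)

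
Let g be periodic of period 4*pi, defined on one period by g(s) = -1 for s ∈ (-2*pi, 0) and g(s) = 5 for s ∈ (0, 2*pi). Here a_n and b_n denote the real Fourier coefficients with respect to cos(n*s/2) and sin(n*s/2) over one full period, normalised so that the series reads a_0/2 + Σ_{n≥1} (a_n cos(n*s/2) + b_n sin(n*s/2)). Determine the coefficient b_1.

b_1 = (1/(2*pi)) ∫_{-2*pi}^{2*pi} g(s) sin(s/2) ds.
Split the integral at the breakpoints.
Directly, an antiderivative of (-1) sin(s/2) is 2*cos(s/2); evaluating from -2*pi to 0: ∫_{-2*pi}^{0} (-1) sin(s/2) ds = (2) - (-2) = 4.
Directly, an antiderivative of (5) sin(s/2) is -10*cos(s/2); evaluating from 0 to 2*pi: ∫_{0}^{2*pi} (5) sin(s/2) ds = (10) - (-10) = 20.
Summing the pieces and multiplying by (1/(2*pi)) gives b_1 = 12/pi.

12/pi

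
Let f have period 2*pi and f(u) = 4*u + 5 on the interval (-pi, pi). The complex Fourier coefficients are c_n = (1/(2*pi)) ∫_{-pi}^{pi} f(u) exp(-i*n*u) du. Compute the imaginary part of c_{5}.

Since f is real-valued, Im(c_{5}) = -(1/(2*pi)) ∫_{-pi}^{pi} f(u) sin(5*u) du = -b_{5}/2.
Integrating by parts (boundary term plus one more integral), an antiderivative of (4*u + 5) sin(5*u) is -4*u*cos(5*u)/5 + 4*sin(5*u)/25 - cos(5*u); evaluating from -pi to pi: ∫_{-pi}^{pi} (4*u + 5) sin(5*u) du = (1 + 4*pi/5) - (1 - 4*pi/5) = 8*pi/5.
Hence Im(c_{5}) = (-1/(2*pi))·(8*pi/5) = -4/5.

-4/5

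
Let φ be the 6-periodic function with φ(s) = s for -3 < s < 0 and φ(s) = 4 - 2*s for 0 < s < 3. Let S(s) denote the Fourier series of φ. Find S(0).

2

At s = 0 the one-sided limits are φ(0^-) = 0 and φ(0^+) = 4.
By Dirichlet's theorem the series converges to their average, [(0) + (4)]/2 = 2.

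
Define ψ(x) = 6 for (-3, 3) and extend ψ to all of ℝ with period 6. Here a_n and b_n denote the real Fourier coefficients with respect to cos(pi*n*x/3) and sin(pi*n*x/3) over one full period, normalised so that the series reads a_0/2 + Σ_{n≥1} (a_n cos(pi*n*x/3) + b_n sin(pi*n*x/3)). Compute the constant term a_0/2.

a_0 = 1/3 ∫_{-3}^{3} ψ(x) dx = 1/3 · (36) = 12.
So the constant term a_0/2 = 6.

6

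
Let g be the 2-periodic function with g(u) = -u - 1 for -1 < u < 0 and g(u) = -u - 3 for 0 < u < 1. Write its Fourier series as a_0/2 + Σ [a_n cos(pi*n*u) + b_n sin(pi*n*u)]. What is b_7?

-6/(7*pi)

b_7 = ∫_{-1}^{1} g(u) sin(7*pi*u) du.
Split the integral at the breakpoints.
Integrating by parts (boundary term plus one more integral), an antiderivative of (-u - 1) sin(7*pi*u) is u*cos(7*pi*u)/(7*pi) - sin(7*pi*u)/(49*pi**2) + cos(7*pi*u)/(7*pi); evaluating from -1 to 0: ∫_{-1}^{0} (-u - 1) sin(7*pi*u) du = (1/(7*pi)) - (0) = 1/(7*pi).
Integrating by parts (boundary term plus one more integral), an antiderivative of (-u - 3) sin(7*pi*u) is u*cos(7*pi*u)/(7*pi) - sin(7*pi*u)/(49*pi**2) + 3*cos(7*pi*u)/(7*pi); evaluating from 0 to 1: ∫_{0}^{1} (-u - 3) sin(7*pi*u) du = (-4/(7*pi)) - (3/(7*pi)) = -1/pi.
Summing the pieces gives b_7 = -6/(7*pi).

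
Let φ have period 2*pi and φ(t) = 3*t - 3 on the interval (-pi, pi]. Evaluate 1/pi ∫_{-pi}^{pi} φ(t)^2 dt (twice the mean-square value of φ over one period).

18 + 6*pi**2

1/pi ∫_{-pi}^{pi} φ(t)^2 dt = 1/pi · (6*pi*(3 + pi**2)) = 18 + 6*pi**2.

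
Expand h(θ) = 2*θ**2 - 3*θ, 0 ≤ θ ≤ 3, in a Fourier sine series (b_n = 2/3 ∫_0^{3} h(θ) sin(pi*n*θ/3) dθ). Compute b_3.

b_3 = 2/3 ∫_0^{3} (2*θ**2 - 3*θ) sin(pi*θ) dθ.
Integrating by parts twice (tabular method), an antiderivative of (2*θ**2 - 3*θ) sin(pi*θ) is -2*θ**2*cos(pi*θ)/pi + 4*θ*sin(pi*θ)/pi**2 + 3*θ*cos(pi*θ)/pi - 3*sin(pi*θ)/pi**2 + 4*cos(pi*θ)/pi**3; evaluating from 0 to 3: ∫_{0}^{3} (2*θ**2 - 3*θ) sin(pi*θ) dθ = (-4/pi**3 + 9/pi) - (4/pi**3) = -8/pi**3 + 9/pi.
Hence b_3 = (2/3)·(-8/pi**3 + 9/pi) = -16/(3*pi**3) + 6/pi.

-16/(3*pi**3) + 6/pi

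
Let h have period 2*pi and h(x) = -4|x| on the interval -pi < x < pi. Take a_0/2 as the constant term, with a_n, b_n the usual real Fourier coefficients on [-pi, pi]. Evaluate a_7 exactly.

16/(49*pi)

a_7 = 1/pi ∫_{-pi}^{pi} h(x) cos(7*x) dx.
h is even and cos(7*x) is even, so the integrand is even and a_7 = 2/pi ∫_0^{pi} h(x) cos(7*x) dx.
Integrating by parts (boundary term plus one more integral), an antiderivative of (-4*x) cos(7*x) is -4*x*sin(7*x)/7 - 4*cos(7*x)/49; evaluating from 0 to pi: ∫_{0}^{pi} (-4*x) cos(7*x) dx = (4/49) - (-4/49) = 8/49.
Hence a_7 = (2/pi)·(8/49) = 16/(49*pi).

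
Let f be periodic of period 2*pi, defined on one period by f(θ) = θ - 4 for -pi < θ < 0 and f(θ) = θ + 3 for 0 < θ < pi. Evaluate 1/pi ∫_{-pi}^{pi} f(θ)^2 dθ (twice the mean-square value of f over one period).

2*pi**2/3 + 7*pi + 25

1/pi ∫_{-pi}^{pi} f(θ)^2 dθ = 1/pi · (pi*(2*pi**2 + 21*pi + 75)/3) = 2*pi**2/3 + 7*pi + 25.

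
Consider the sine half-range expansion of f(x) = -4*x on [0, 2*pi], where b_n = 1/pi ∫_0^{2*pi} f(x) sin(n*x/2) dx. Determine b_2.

b_2 = 1/pi ∫_0^{2*pi} (-4*x) sin(x) dx.
Integrating by parts (boundary term plus one more integral), an antiderivative of (-4*x) sin(x) is 4*x*cos(x) - 4*sin(x); evaluating from 0 to 2*pi: ∫_{0}^{2*pi} (-4*x) sin(x) dx = (8*pi) - (0) = 8*pi.
Hence b_2 = (1/pi)·(8*pi) = 8.

8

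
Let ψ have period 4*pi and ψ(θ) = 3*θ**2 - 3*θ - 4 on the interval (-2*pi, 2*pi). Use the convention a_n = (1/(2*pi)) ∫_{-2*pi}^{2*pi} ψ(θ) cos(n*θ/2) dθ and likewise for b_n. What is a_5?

a_5 = (1/(2*pi)) ∫_{-2*pi}^{2*pi} ψ(θ) cos(5*θ/2) dθ.
Integrating by parts twice (tabular method), an antiderivative of (3*θ**2 - 3*θ - 4) cos(5*θ/2) is 6*θ**2*sin(5*θ/2)/5 - 6*θ*sin(5*θ/2)/5 + 24*θ*cos(5*θ/2)/25 - 248*sin(5*θ/2)/125 - 12*cos(5*θ/2)/25; evaluating from -2*pi to 2*pi: ∫_{-2*pi}^{2*pi} (3*θ**2 - 3*θ - 4) cos(5*θ/2) dθ = (12/25 - 48*pi/25) - (12/25 + 48*pi/25) = -96*pi/25.
Hence a_5 = (1/(2*pi))·(-96*pi/25) = -48/25.

-48/25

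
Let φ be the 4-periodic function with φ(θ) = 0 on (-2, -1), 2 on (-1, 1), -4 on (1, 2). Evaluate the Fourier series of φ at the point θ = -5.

1

θ = -5 differs from θ = -1 by -1 full period(s), and the series is 4-periodic.
At θ = -1 the one-sided limits are φ(-1^-) = 0 and φ(-1^+) = 2.
By Dirichlet's theorem the series converges to their average, [(0) + (2)]/2 = 1.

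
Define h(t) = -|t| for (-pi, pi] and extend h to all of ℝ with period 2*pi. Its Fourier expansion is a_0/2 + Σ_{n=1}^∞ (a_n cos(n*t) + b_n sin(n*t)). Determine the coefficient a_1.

4/pi

a_1 = 1/pi ∫_{-pi}^{pi} h(t) cos(t) dt.
h is even and cos(t) is even, so the integrand is even and a_1 = 2/pi ∫_0^{pi} h(t) cos(t) dt.
Integrating by parts (boundary term plus one more integral), an antiderivative of (-t) cos(t) is -t*sin(t) - cos(t); evaluating from 0 to pi: ∫_{0}^{pi} (-t) cos(t) dt = (1) - (-1) = 2.
Hence a_1 = (2/pi)·(2) = 4/pi.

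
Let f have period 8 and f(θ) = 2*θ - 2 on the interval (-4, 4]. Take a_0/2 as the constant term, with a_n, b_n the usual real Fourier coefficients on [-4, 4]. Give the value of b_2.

b_2 = 1/4 ∫_{-4}^{4} f(θ) sin(pi*θ/2) dθ.
Integrating by parts (boundary term plus one more integral), an antiderivative of (2*θ - 2) sin(pi*θ/2) is -4*θ*cos(pi*θ/2)/pi + 8*sin(pi*θ/2)/pi**2 + 4*cos(pi*θ/2)/pi; evaluating from -4 to 4: ∫_{-4}^{4} (2*θ - 2) sin(pi*θ/2) dθ = (-12/pi) - (20/pi) = -32/pi.
Hence b_2 = (1/4)·(-32/pi) = -8/pi.

-8/pi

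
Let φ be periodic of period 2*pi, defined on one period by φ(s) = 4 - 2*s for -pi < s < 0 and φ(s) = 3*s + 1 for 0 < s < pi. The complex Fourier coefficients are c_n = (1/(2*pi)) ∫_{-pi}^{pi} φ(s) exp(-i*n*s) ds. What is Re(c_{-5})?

Since φ is real-valued, Re(c_{-5}) = (1/(2*pi)) ∫_{-pi}^{pi} φ(s) cos(-5*s) ds = a_{5}/2.
Split the integral at the breakpoints.
Integrating by parts (boundary term plus one more integral), an antiderivative of (4 - 2*s) cos(-5*s) is -2*s*sin(5*s)/5 + 4*sin(5*s)/5 - 2*cos(5*s)/25; evaluating from -pi to 0: ∫_{-pi}^{0} (4 - 2*s) cos(-5*s) ds = (-2/25) - (2/25) = -4/25.
Integrating by parts (boundary term plus one more integral), an antiderivative of (3*s + 1) cos(-5*s) is 3*s*sin(5*s)/5 + sin(5*s)/5 + 3*cos(5*s)/25; evaluating from 0 to pi: ∫_{0}^{pi} (3*s + 1) cos(-5*s) ds = (-3/25) - (3/25) = -6/25.
So ∫_{-pi}^{pi} φ(s) cos(-5*s) ds = -2/5.
Hence Re(c_{-5}) = (1/(2*pi))·(-2/5) = -1/(5*pi).

-1/(5*pi)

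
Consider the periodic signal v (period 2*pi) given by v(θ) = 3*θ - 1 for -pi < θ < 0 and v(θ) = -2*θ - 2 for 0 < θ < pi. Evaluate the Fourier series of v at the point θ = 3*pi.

θ = 3*pi differs from θ = pi by 1 full period(s), and the series is 2*pi-periodic.
At θ = pi the one-sided limits are v(pi^-) = -2*pi - 2 and v(pi^+) = -3*pi - 1.
By Dirichlet's theorem the series converges to their average, [(-2*pi - 2) + (-3*pi - 1)]/2 = -5*pi/2 - 3/2.

-5*pi/2 - 3/2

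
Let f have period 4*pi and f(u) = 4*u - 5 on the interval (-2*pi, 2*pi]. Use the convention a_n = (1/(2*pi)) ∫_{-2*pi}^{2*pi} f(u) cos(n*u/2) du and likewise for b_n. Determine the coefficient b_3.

16/3

b_3 = (1/(2*pi)) ∫_{-2*pi}^{2*pi} f(u) sin(3*u/2) du.
Integrating by parts (boundary term plus one more integral), an antiderivative of (4*u - 5) sin(3*u/2) is -8*u*cos(3*u/2)/3 + 16*sin(3*u/2)/9 + 10*cos(3*u/2)/3; evaluating from -2*pi to 2*pi: ∫_{-2*pi}^{2*pi} (4*u - 5) sin(3*u/2) du = (-10/3 + 16*pi/3) - (-16*pi/3 - 10/3) = 32*pi/3.
Hence b_3 = (1/(2*pi))·(32*pi/3) = 16/3.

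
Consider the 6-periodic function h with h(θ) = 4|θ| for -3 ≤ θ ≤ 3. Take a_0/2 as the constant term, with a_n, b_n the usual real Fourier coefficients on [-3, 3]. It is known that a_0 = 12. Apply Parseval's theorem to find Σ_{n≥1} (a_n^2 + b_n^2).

24

Parseval: a_0^2/2 + Σ_{n≥1} (a_n^2+b_n^2) = 1/3 ∫_{-3}^{3} h(θ)^2 dθ = 96.
Subtract a_0^2/2 = 72: Σ (a_n^2+b_n^2) = 24.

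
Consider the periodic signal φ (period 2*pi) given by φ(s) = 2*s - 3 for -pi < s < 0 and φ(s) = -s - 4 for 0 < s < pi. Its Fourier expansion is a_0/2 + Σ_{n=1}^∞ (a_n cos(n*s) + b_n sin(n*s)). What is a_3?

a_3 = 1/pi ∫_{-pi}^{pi} φ(s) cos(3*s) ds.
Split the integral at the breakpoints.
Integrating by parts (boundary term plus one more integral), an antiderivative of (2*s - 3) cos(3*s) is 2*s*sin(3*s)/3 - sin(3*s) + 2*cos(3*s)/9; evaluating from -pi to 0: ∫_{-pi}^{0} (2*s - 3) cos(3*s) ds = (2/9) - (-2/9) = 4/9.
Integrating by parts (boundary term plus one more integral), an antiderivative of (-s - 4) cos(3*s) is -s*sin(3*s)/3 - 4*sin(3*s)/3 - cos(3*s)/9; evaluating from 0 to pi: ∫_{0}^{pi} (-s - 4) cos(3*s) ds = (1/9) - (-1/9) = 2/9.
Summing the pieces and multiplying by (1/pi) gives a_3 = 2/(3*pi).

2/(3*pi)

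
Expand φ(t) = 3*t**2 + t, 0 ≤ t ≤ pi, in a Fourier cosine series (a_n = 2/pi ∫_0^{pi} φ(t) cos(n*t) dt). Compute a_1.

a_1 = 2/pi ∫_0^{pi} (3*t**2 + t) cos(t) dt.
Integrating by parts twice (tabular method), an antiderivative of (3*t**2 + t) cos(t) is 3*t**2*sin(t) + t*sin(t) + 6*t*cos(t) - 6*sin(t) + cos(t); evaluating from 0 to pi: ∫_{0}^{pi} (3*t**2 + t) cos(t) dt = (-6*pi - 1) - (1) = -6*pi - 2.
Hence a_1 = (2/pi)·(-6*pi - 2) = -12 - 4/pi.

-12 - 4/pi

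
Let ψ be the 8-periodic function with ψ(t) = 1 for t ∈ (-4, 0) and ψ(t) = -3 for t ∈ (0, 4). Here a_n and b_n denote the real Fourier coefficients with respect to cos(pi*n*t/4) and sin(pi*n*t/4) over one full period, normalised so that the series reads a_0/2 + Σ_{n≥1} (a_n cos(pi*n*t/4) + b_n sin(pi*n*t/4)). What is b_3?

-8/(3*pi)

b_3 = 1/4 ∫_{-4}^{4} ψ(t) sin(3*pi*t/4) dt.
Split the integral at the breakpoints.
Directly, an antiderivative of (1) sin(3*pi*t/4) is -4*cos(3*pi*t/4)/(3*pi); evaluating from -4 to 0: ∫_{-4}^{0} (1) sin(3*pi*t/4) dt = (-4/(3*pi)) - (4/(3*pi)) = -8/(3*pi).
Directly, an antiderivative of (-3) sin(3*pi*t/4) is 4*cos(3*pi*t/4)/pi; evaluating from 0 to 4: ∫_{0}^{4} (-3) sin(3*pi*t/4) dt = (-4/pi) - (4/pi) = -8/pi.
Summing the pieces and multiplying by (1/4) gives b_3 = -8/(3*pi).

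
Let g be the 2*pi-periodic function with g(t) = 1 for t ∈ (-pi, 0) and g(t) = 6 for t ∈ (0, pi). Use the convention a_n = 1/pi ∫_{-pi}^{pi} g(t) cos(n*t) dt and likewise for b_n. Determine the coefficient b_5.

2/pi

b_5 = 1/pi ∫_{-pi}^{pi} g(t) sin(5*t) dt.
Split the integral at the breakpoints.
Directly, an antiderivative of (1) sin(5*t) is -cos(5*t)/5; evaluating from -pi to 0: ∫_{-pi}^{0} (1) sin(5*t) dt = (-1/5) - (1/5) = -2/5.
Directly, an antiderivative of (6) sin(5*t) is -6*cos(5*t)/5; evaluating from 0 to pi: ∫_{0}^{pi} (6) sin(5*t) dt = (6/5) - (-6/5) = 12/5.
Summing the pieces and multiplying by (1/pi) gives b_5 = 2/pi.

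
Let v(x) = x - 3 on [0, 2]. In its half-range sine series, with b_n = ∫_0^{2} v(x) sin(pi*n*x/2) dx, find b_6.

b_6 = ∫_0^{2} (x - 3) sin(3*pi*x) dx.
Integrating by parts (boundary term plus one more integral), an antiderivative of (x - 3) sin(3*pi*x) is -x*cos(3*pi*x)/(3*pi) + sin(3*pi*x)/(9*pi**2) + cos(3*pi*x)/pi; evaluating from 0 to 2: ∫_{0}^{2} (x - 3) sin(3*pi*x) dx = (1/(3*pi)) - (1/pi) = -2/(3*pi).
Hence b_6 = -2/(3*pi).

-2/(3*pi)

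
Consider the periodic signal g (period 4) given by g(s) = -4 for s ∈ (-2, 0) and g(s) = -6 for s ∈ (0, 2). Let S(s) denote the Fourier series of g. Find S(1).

g is continuous at s = 1 with value -6, so the series converges to -6 there.

-6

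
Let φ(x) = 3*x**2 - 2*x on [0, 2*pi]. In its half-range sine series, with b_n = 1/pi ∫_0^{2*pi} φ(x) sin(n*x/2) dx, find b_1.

-96/pi - 8 + 24*pi

b_1 = 1/pi ∫_0^{2*pi} (3*x**2 - 2*x) sin(x/2) dx.
Integrating by parts twice (tabular method), an antiderivative of (3*x**2 - 2*x) sin(x/2) is -6*x**2*cos(x/2) + 24*x*sin(x/2) + 4*x*cos(x/2) - 8*sin(x/2) + 48*cos(x/2); evaluating from 0 to 2*pi: ∫_{0}^{2*pi} (3*x**2 - 2*x) sin(x/2) dx = (-48 - 8*pi + 24*pi**2) - (48) = -96 - 8*pi + 24*pi**2.
Hence b_1 = (1/pi)·(-96 - 8*pi + 24*pi**2) = -96/pi - 8 + 24*pi.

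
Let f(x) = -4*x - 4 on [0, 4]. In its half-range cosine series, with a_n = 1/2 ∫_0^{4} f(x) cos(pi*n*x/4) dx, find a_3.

64/(9*pi**2)

a_3 = 1/2 ∫_0^{4} (-4*x - 4) cos(3*pi*x/4) dx.
Integrating by parts (boundary term plus one more integral), an antiderivative of (-4*x - 4) cos(3*pi*x/4) is -16*x*sin(3*pi*x/4)/(3*pi) - 16*sin(3*pi*x/4)/(3*pi) - 64*cos(3*pi*x/4)/(9*pi**2); evaluating from 0 to 4: ∫_{0}^{4} (-4*x - 4) cos(3*pi*x/4) dx = (64/(9*pi**2)) - (-64/(9*pi**2)) = 128/(9*pi**2).
Hence a_3 = (1/2)·(128/(9*pi**2)) = 64/(9*pi**2).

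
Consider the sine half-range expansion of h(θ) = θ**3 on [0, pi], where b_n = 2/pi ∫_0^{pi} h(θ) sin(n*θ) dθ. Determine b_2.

3/2 - pi**2

b_2 = 2/pi ∫_0^{pi} (θ**3) sin(2*θ) dθ.
Integrating by parts three times (tabular method), an antiderivative of (θ**3) sin(2*θ) is -θ**3*cos(2*θ)/2 + 3*θ**2*sin(2*θ)/4 + 3*θ*cos(2*θ)/4 - 3*sin(2*θ)/8; evaluating from 0 to pi: ∫_{0}^{pi} (θ**3) sin(2*θ) dθ = (pi*(3 - 2*pi**2)/4) - (0) = pi*(3 - 2*pi**2)/4.
Hence b_2 = (2/pi)·(pi*(3 - 2*pi**2)/4) = 3/2 - pi**2.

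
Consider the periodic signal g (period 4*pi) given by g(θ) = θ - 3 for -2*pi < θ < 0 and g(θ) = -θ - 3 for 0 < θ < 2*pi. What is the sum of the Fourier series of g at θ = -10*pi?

-2*pi - 3

θ = -10*pi differs from θ = -2*pi by -2 full period(s), and the series is 4*pi-periodic.
g is continuous at θ = -2*pi with value -2*pi - 3, so the series converges to -2*pi - 3 there.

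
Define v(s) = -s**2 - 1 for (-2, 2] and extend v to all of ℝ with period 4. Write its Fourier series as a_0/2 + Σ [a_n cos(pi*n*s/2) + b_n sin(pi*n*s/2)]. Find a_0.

-14/3

a_0 = 1/2 ∫_{-2}^{2} v(s) ds = 1/2 · (-28/3) = -14/3.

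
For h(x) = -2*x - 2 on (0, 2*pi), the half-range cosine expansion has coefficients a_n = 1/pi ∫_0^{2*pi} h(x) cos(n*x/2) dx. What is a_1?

a_1 = 1/pi ∫_0^{2*pi} (-2*x - 2) cos(x/2) dx.
Integrating by parts (boundary term plus one more integral), an antiderivative of (-2*x - 2) cos(x/2) is -4*x*sin(x/2) - 4*sin(x/2) - 8*cos(x/2); evaluating from 0 to 2*pi: ∫_{0}^{2*pi} (-2*x - 2) cos(x/2) dx = (8) - (-8) = 16.
Hence a_1 = (1/pi)·(16) = 16/pi.

16/pi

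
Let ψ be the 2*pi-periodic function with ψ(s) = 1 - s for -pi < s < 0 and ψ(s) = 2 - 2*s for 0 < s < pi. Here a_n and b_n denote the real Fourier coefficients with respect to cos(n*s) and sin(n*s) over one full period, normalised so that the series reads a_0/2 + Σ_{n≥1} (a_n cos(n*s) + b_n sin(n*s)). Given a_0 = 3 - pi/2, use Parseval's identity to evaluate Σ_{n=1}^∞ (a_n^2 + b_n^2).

-3*pi/2 + 1/2 + 37*pi**2/24

Parseval: a_0^2/2 + Σ_{n≥1} (a_n^2+b_n^2) = 1/pi ∫_{-pi}^{pi} ψ(s)^2 ds = -3*pi + 5 + 5*pi**2/3.
Subtract a_0^2/2 = (6 - pi)**2/8: Σ (a_n^2+b_n^2) = -3*pi/2 + 1/2 + 37*pi**2/24.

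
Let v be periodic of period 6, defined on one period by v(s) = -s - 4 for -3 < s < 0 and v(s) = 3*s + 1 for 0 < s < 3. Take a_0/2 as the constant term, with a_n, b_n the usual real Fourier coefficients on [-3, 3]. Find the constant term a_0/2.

3/2

a_0 = 1/3 ∫_{-3}^{3} v(s) ds = 1/3 · (9) = 3.
So the constant term a_0/2 = 3/2.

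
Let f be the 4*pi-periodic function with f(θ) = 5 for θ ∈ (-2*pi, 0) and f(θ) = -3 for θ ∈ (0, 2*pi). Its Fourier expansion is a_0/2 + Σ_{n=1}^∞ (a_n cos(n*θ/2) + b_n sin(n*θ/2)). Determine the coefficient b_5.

b_5 = (1/(2*pi)) ∫_{-2*pi}^{2*pi} f(θ) sin(5*θ/2) dθ.
Split the integral at the breakpoints.
Directly, an antiderivative of (5) sin(5*θ/2) is -2*cos(5*θ/2); evaluating from -2*pi to 0: ∫_{-2*pi}^{0} (5) sin(5*θ/2) dθ = (-2) - (2) = -4.
Directly, an antiderivative of (-3) sin(5*θ/2) is 6*cos(5*θ/2)/5; evaluating from 0 to 2*pi: ∫_{0}^{2*pi} (-3) sin(5*θ/2) dθ = (-6/5) - (6/5) = -12/5.
Summing the pieces and multiplying by (1/(2*pi)) gives b_5 = -16/(5*pi).

-16/(5*pi)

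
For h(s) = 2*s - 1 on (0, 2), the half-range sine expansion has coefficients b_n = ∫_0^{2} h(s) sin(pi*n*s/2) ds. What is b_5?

4/(5*pi)

b_5 = ∫_0^{2} (2*s - 1) sin(5*pi*s/2) ds.
Integrating by parts (boundary term plus one more integral), an antiderivative of (2*s - 1) sin(5*pi*s/2) is -4*s*cos(5*pi*s/2)/(5*pi) + 8*sin(5*pi*s/2)/(25*pi**2) + 2*cos(5*pi*s/2)/(5*pi); evaluating from 0 to 2: ∫_{0}^{2} (2*s - 1) sin(5*pi*s/2) ds = (6/(5*pi)) - (2/(5*pi)) = 4/(5*pi).
Hence b_5 = 4/(5*pi).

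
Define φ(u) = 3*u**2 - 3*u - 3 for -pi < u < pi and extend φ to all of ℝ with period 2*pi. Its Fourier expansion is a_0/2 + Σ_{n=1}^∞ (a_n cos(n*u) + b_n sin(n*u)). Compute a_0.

-6 + 2*pi**2

a_0 = 1/pi ∫_{-pi}^{pi} φ(u) du = 1/pi · (2*pi*(-3 + pi**2)) = -6 + 2*pi**2.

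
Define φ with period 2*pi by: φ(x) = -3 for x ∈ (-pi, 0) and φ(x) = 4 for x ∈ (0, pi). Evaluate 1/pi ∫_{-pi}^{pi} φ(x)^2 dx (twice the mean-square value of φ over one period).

1/pi ∫_{-pi}^{pi} φ(x)^2 dx = 1/pi · (25*pi) = 25.

25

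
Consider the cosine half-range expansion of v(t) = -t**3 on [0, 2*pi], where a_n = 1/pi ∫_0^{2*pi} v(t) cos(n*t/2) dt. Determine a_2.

a_2 = 1/pi ∫_0^{2*pi} (-t**3) cos(t) dt.
Integrating by parts three times (tabular method), an antiderivative of (-t**3) cos(t) is -t**3*sin(t) - 3*t**2*cos(t) + 6*t*sin(t) + 6*cos(t); evaluating from 0 to 2*pi: ∫_{0}^{2*pi} (-t**3) cos(t) dt = (6 - 12*pi**2) - (6) = -12*pi**2.
Hence a_2 = (1/pi)·(-12*pi**2) = -12*pi.

-12*pi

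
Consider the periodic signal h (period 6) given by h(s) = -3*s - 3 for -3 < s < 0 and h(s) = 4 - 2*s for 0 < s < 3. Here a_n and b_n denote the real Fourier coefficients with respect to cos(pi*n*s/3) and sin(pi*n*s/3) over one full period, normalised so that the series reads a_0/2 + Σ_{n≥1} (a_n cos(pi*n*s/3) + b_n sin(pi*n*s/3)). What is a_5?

-6/(25*pi**2)

a_5 = 1/3 ∫_{-3}^{3} h(s) cos(5*pi*s/3) ds.
Split the integral at the breakpoints.
Integrating by parts (boundary term plus one more integral), an antiderivative of (-3*s - 3) cos(5*pi*s/3) is -9*s*sin(5*pi*s/3)/(5*pi) - 9*sin(5*pi*s/3)/(5*pi) - 27*cos(5*pi*s/3)/(25*pi**2); evaluating from -3 to 0: ∫_{-3}^{0} (-3*s - 3) cos(5*pi*s/3) ds = (-27/(25*pi**2)) - (27/(25*pi**2)) = -54/(25*pi**2).
Integrating by parts (boundary term plus one more integral), an antiderivative of (4 - 2*s) cos(5*pi*s/3) is -6*s*sin(5*pi*s/3)/(5*pi) + 12*sin(5*pi*s/3)/(5*pi) - 18*cos(5*pi*s/3)/(25*pi**2); evaluating from 0 to 3: ∫_{0}^{3} (4 - 2*s) cos(5*pi*s/3) ds = (18/(25*pi**2)) - (-18/(25*pi**2)) = 36/(25*pi**2).
Summing the pieces and multiplying by (1/3) gives a_5 = -6/(25*pi**2).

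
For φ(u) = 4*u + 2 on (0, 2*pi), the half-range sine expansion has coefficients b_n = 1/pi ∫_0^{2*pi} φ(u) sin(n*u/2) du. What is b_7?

8*(1 + 2*pi)/(7*pi)

b_7 = 1/pi ∫_0^{2*pi} (4*u + 2) sin(7*u/2) du.
Integrating by parts (boundary term plus one more integral), an antiderivative of (4*u + 2) sin(7*u/2) is -8*u*cos(7*u/2)/7 + 16*sin(7*u/2)/49 - 4*cos(7*u/2)/7; evaluating from 0 to 2*pi: ∫_{0}^{2*pi} (4*u + 2) sin(7*u/2) du = (4/7 + 16*pi/7) - (-4/7) = 8/7 + 16*pi/7.
Hence b_7 = (1/pi)·(8/7 + 16*pi/7) = 8*(1 + 2*pi)/(7*pi).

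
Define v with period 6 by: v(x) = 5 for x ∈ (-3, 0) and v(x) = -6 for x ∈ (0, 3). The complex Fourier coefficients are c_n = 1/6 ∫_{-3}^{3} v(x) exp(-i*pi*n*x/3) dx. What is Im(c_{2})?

Since v is real-valued, Im(c_{2}) = -1/6 ∫_{-3}^{3} v(x) sin(2*pi*x/3) dx = -b_{2}/2.
Split the integral at the breakpoints.
Directly, an antiderivative of (5) sin(2*pi*x/3) is -15*cos(2*pi*x/3)/(2*pi); evaluating from -3 to 0: ∫_{-3}^{0} (5) sin(2*pi*x/3) dx = (-15/(2*pi)) - (-15/(2*pi)) = 0.
Directly, an antiderivative of (-6) sin(2*pi*x/3) is 9*cos(2*pi*x/3)/pi; evaluating from 0 to 3: ∫_{0}^{3} (-6) sin(2*pi*x/3) dx = (9/pi) - (9/pi) = 0.
So ∫_{-3}^{3} v(x) sin(2*pi*x/3) dx = 0.
Hence Im(c_{2}) = (-1/6)·(0) = 0.

0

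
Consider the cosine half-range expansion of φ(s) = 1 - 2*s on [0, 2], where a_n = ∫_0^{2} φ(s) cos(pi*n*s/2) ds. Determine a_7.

16/(49*pi**2)

a_7 = ∫_0^{2} (1 - 2*s) cos(7*pi*s/2) ds.
Integrating by parts (boundary term plus one more integral), an antiderivative of (1 - 2*s) cos(7*pi*s/2) is -4*s*sin(7*pi*s/2)/(7*pi) + 2*sin(7*pi*s/2)/(7*pi) - 8*cos(7*pi*s/2)/(49*pi**2); evaluating from 0 to 2: ∫_{0}^{2} (1 - 2*s) cos(7*pi*s/2) ds = (8/(49*pi**2)) - (-8/(49*pi**2)) = 16/(49*pi**2).
Hence a_7 = 16/(49*pi**2).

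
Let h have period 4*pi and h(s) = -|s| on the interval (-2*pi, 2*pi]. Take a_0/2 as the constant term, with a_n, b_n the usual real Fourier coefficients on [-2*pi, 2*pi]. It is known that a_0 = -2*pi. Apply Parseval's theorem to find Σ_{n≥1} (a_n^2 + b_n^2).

Parseval: a_0^2/2 + Σ_{n≥1} (a_n^2+b_n^2) = (1/(2*pi)) ∫_{-2*pi}^{2*pi} h(s)^2 ds = 8*pi**2/3.
Subtract a_0^2/2 = 2*pi**2: Σ (a_n^2+b_n^2) = 2*pi**2/3.

2*pi**2/3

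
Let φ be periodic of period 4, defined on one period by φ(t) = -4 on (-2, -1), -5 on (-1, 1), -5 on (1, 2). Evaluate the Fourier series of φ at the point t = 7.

t = 7 differs from t = -1 by 2 full period(s), and the series is 4-periodic.
At t = -1 the one-sided limits are φ(-1^-) = -4 and φ(-1^+) = -5.
By Dirichlet's theorem the series converges to their average, [(-4) + (-5)]/2 = -9/2.

-9/2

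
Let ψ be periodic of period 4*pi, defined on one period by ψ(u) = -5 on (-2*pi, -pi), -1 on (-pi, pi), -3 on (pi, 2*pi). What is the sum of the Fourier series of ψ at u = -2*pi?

At u = -2*pi the one-sided limits are ψ(-2*pi^-) = -3 and ψ(-2*pi^+) = -5.
By Dirichlet's theorem the series converges to their average, [(-3) + (-5)]/2 = -4.

-4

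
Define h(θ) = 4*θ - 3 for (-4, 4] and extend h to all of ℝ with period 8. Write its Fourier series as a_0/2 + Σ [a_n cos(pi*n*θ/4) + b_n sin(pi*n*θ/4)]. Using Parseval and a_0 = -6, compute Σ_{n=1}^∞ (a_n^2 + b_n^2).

Parseval: a_0^2/2 + Σ_{n≥1} (a_n^2+b_n^2) = 1/4 ∫_{-4}^{4} h(θ)^2 dθ = 566/3.
Subtract a_0^2/2 = 18: Σ (a_n^2+b_n^2) = 512/3.

512/3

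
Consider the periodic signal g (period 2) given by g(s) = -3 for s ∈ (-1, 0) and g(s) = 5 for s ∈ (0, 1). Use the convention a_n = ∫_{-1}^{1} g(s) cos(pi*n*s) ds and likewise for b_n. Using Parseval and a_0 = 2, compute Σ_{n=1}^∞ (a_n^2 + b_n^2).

Parseval: a_0^2/2 + Σ_{n≥1} (a_n^2+b_n^2) = ∫_{-1}^{1} g(s)^2 ds = 34.
Subtract a_0^2/2 = 2: Σ (a_n^2+b_n^2) = 32.

32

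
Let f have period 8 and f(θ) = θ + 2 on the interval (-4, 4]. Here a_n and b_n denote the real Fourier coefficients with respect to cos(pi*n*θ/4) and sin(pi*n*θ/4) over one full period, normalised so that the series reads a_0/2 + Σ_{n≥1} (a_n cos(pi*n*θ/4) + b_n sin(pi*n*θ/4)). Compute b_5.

8/(5*pi)

b_5 = 1/4 ∫_{-4}^{4} f(θ) sin(5*pi*θ/4) dθ.
Integrating by parts (boundary term plus one more integral), an antiderivative of (θ + 2) sin(5*pi*θ/4) is -4*θ*cos(5*pi*θ/4)/(5*pi) + 16*sin(5*pi*θ/4)/(25*pi**2) - 8*cos(5*pi*θ/4)/(5*pi); evaluating from -4 to 4: ∫_{-4}^{4} (θ + 2) sin(5*pi*θ/4) dθ = (24/(5*pi)) - (-8/(5*pi)) = 32/(5*pi).
Hence b_5 = (1/4)·(32/(5*pi)) = 8/(5*pi).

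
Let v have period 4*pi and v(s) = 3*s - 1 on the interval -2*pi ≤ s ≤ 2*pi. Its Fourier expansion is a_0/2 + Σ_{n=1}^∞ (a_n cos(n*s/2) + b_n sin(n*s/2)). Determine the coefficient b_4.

b_4 = (1/(2*pi)) ∫_{-2*pi}^{2*pi} v(s) sin(2*s) ds.
Integrating by parts (boundary term plus one more integral), an antiderivative of (3*s - 1) sin(2*s) is -3*s*cos(2*s)/2 + 3*sin(2*s)/4 + cos(2*s)/2; evaluating from -2*pi to 2*pi: ∫_{-2*pi}^{2*pi} (3*s - 1) sin(2*s) ds = (1/2 - 3*pi) - (1/2 + 3*pi) = -6*pi.
Hence b_4 = (1/(2*pi))·(-6*pi) = -3.

-3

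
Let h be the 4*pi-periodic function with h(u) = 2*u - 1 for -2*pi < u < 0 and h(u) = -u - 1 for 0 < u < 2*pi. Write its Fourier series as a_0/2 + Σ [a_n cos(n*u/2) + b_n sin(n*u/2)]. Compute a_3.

a_3 = (1/(2*pi)) ∫_{-2*pi}^{2*pi} h(u) cos(3*u/2) du.
Split the integral at the breakpoints.
Integrating by parts (boundary term plus one more integral), an antiderivative of (2*u - 1) cos(3*u/2) is 4*u*sin(3*u/2)/3 - 2*sin(3*u/2)/3 + 8*cos(3*u/2)/9; evaluating from -2*pi to 0: ∫_{-2*pi}^{0} (2*u - 1) cos(3*u/2) du = (8/9) - (-8/9) = 16/9.
Integrating by parts (boundary term plus one more integral), an antiderivative of (-u - 1) cos(3*u/2) is -2*u*sin(3*u/2)/3 - 2*sin(3*u/2)/3 - 4*cos(3*u/2)/9; evaluating from 0 to 2*pi: ∫_{0}^{2*pi} (-u - 1) cos(3*u/2) du = (4/9) - (-4/9) = 8/9.
Summing the pieces and multiplying by (1/(2*pi)) gives a_3 = 4/(3*pi).

4/(3*pi)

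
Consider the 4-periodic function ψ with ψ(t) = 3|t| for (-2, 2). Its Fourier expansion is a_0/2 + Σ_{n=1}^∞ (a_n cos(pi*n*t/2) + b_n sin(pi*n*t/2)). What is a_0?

a_0 = 1/2 ∫_{-2}^{2} ψ(t) dt = 1/2 · (12) = 6.

6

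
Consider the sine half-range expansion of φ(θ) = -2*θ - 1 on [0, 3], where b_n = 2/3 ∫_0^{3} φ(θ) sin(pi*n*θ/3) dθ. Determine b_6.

b_6 = 2/3 ∫_0^{3} (-2*θ - 1) sin(2*pi*θ) dθ.
Integrating by parts (boundary term plus one more integral), an antiderivative of (-2*θ - 1) sin(2*pi*θ) is θ*cos(2*pi*θ)/pi - sin(2*pi*θ)/(2*pi**2) + cos(2*pi*θ)/(2*pi); evaluating from 0 to 3: ∫_{0}^{3} (-2*θ - 1) sin(2*pi*θ) dθ = (7/(2*pi)) - (1/(2*pi)) = 3/pi.
Hence b_6 = (2/3)·(3/pi) = 2/pi.

2/pi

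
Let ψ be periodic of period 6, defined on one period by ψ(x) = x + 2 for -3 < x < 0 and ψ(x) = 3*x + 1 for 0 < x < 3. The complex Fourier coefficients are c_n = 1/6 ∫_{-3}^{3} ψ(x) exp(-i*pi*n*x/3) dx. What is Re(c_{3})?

-2/(3*pi**2)

Since ψ is real-valued, Re(c_{3}) = 1/6 ∫_{-3}^{3} ψ(x) cos(pi*x) dx = a_{3}/2.
Split the integral at the breakpoints.
Integrating by parts (boundary term plus one more integral), an antiderivative of (x + 2) cos(pi*x) is x*sin(pi*x)/pi + 2*sin(pi*x)/pi + cos(pi*x)/pi**2; evaluating from -3 to 0: ∫_{-3}^{0} (x + 2) cos(pi*x) dx = (pi**(-2)) - (-1/pi**2) = 2/pi**2.
Integrating by parts (boundary term plus one more integral), an antiderivative of (3*x + 1) cos(pi*x) is 3*x*sin(pi*x)/pi + sin(pi*x)/pi + 3*cos(pi*x)/pi**2; evaluating from 0 to 3: ∫_{0}^{3} (3*x + 1) cos(pi*x) dx = (-3/pi**2) - (3/pi**2) = -6/pi**2.
So ∫_{-3}^{3} ψ(x) cos(pi*x) dx = -4/pi**2.
Hence Re(c_{3}) = (1/6)·(-4/pi**2) = -2/(3*pi**2).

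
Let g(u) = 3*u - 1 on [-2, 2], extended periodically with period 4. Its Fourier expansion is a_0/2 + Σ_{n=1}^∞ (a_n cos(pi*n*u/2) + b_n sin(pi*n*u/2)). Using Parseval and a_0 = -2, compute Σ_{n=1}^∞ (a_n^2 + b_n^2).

Parseval: a_0^2/2 + Σ_{n≥1} (a_n^2+b_n^2) = 1/2 ∫_{-2}^{2} g(u)^2 du = 26.
Subtract a_0^2/2 = 2: Σ (a_n^2+b_n^2) = 24.

24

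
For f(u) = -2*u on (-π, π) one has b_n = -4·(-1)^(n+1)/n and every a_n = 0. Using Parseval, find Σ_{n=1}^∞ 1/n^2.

Parseval: Σ b_n^2 = (1/π) ∫_{-π}^{π} f(u)^2 du = 8*pi**2/3.
Σ b_n^2 = Σ 16/n^2, so Σ 1/n^2 = (8*pi**2/3)/16 = pi**2/6.

pi**2/6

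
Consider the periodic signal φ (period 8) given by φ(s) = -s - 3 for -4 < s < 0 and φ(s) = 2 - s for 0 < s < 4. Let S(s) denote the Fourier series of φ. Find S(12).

s = 12 differs from s = 4 by 1 full period(s), and the series is 8-periodic.
At s = 4 the one-sided limits are φ(4^-) = -2 and φ(4^+) = 1.
By Dirichlet's theorem the series converges to their average, [(-2) + (1)]/2 = -1/2.

-1/2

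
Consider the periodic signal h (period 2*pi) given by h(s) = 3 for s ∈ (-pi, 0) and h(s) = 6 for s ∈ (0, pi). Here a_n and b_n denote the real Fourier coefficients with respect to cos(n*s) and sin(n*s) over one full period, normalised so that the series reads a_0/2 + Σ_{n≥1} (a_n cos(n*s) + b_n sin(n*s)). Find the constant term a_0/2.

a_0 = 1/pi ∫_{-pi}^{pi} h(s) ds = 1/pi · (9*pi) = 9.
So the constant term a_0/2 = 9/2.

9/2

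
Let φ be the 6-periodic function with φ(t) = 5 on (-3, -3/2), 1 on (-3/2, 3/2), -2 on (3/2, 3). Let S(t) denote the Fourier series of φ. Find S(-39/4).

t = -39/4 differs from t = 9/4 by -2 full period(s), and the series is 6-periodic.
φ is continuous at t = 9/4 with value -2, so the series converges to -2 there.

-2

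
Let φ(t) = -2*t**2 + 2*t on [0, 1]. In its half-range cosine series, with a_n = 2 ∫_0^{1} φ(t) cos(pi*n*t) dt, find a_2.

a_2 = 2 ∫_0^{1} (-2*t**2 + 2*t) cos(2*pi*t) dt.
Integrating by parts twice (tabular method), an antiderivative of (-2*t**2 + 2*t) cos(2*pi*t) is -t**2*sin(2*pi*t)/pi + t*sin(2*pi*t)/pi - t*cos(2*pi*t)/pi**2 + sin(2*pi*t)/(2*pi**3) + cos(2*pi*t)/(2*pi**2); evaluating from 0 to 1: ∫_{0}^{1} (-2*t**2 + 2*t) cos(2*pi*t) dt = (-1/(2*pi**2)) - (1/(2*pi**2)) = -1/pi**2.
Hence a_2 = 2·(-1/pi**2) = -2/pi**2.

-2/pi**2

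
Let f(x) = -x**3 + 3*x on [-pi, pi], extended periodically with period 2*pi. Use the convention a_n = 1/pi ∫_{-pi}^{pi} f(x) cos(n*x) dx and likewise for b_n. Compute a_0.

a_0 = 1/pi ∫_{-pi}^{pi} f(x) dx = 1/pi · (0) = 0.

0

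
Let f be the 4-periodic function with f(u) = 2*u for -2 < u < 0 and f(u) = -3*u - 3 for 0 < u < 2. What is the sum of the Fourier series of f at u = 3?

-2

u = 3 differs from u = -1 by 1 full period(s), and the series is 4-periodic.
f is continuous at u = -1 with value -2, so the series converges to -2 there.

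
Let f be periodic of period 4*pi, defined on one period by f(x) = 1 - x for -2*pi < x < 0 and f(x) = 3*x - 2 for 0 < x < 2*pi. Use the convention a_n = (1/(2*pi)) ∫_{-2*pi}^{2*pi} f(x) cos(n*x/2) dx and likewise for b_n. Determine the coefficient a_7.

a_7 = (1/(2*pi)) ∫_{-2*pi}^{2*pi} f(x) cos(7*x/2) dx.
Split the integral at the breakpoints.
Integrating by parts (boundary term plus one more integral), an antiderivative of (1 - x) cos(7*x/2) is -2*x*sin(7*x/2)/7 + 2*sin(7*x/2)/7 - 4*cos(7*x/2)/49; evaluating from -2*pi to 0: ∫_{-2*pi}^{0} (1 - x) cos(7*x/2) dx = (-4/49) - (4/49) = -8/49.
Integrating by parts (boundary term plus one more integral), an antiderivative of (3*x - 2) cos(7*x/2) is 6*x*sin(7*x/2)/7 - 4*sin(7*x/2)/7 + 12*cos(7*x/2)/49; evaluating from 0 to 2*pi: ∫_{0}^{2*pi} (3*x - 2) cos(7*x/2) dx = (-12/49) - (12/49) = -24/49.
Summing the pieces and multiplying by (1/(2*pi)) gives a_7 = -16/(49*pi).

-16/(49*pi)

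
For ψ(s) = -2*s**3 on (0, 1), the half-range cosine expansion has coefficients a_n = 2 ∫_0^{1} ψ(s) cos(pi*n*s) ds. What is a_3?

4*(-4 + 9*pi**2)/(27*pi**4)

a_3 = 2 ∫_0^{1} (-2*s**3) cos(3*pi*s) ds.
Integrating by parts three times (tabular method), an antiderivative of (-2*s**3) cos(3*pi*s) is -2*s**3*sin(3*pi*s)/(3*pi) - 2*s**2*cos(3*pi*s)/(3*pi**2) + 4*s*sin(3*pi*s)/(9*pi**3) + 4*cos(3*pi*s)/(27*pi**4); evaluating from 0 to 1: ∫_{0}^{1} (-2*s**3) cos(3*pi*s) ds = (2*(-2 + 9*pi**2)/(27*pi**4)) - (4/(27*pi**4)) = 2*(-4 + 9*pi**2)/(27*pi**4).
Hence a_3 = 2·(2*(-4 + 9*pi**2)/(27*pi**4)) = 4*(-4 + 9*pi**2)/(27*pi**4).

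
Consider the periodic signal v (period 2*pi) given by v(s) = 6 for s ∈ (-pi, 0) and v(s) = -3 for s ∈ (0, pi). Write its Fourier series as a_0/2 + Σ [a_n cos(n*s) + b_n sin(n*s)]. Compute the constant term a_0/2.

3/2

a_0 = 1/pi ∫_{-pi}^{pi} v(s) ds = 1/pi · (3*pi) = 3.
So the constant term a_0/2 = 3/2.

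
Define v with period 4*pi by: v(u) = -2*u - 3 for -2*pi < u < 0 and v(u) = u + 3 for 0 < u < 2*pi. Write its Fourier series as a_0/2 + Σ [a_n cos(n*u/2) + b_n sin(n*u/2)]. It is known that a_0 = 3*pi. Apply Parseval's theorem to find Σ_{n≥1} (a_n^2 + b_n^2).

-6*pi + 18 + 13*pi**2/6

Parseval: a_0^2/2 + Σ_{n≥1} (a_n^2+b_n^2) = (1/(2*pi)) ∫_{-2*pi}^{2*pi} v(u)^2 du = -6*pi + 18 + 20*pi**2/3.
Subtract a_0^2/2 = 9*pi**2/2: Σ (a_n^2+b_n^2) = -6*pi + 18 + 13*pi**2/6.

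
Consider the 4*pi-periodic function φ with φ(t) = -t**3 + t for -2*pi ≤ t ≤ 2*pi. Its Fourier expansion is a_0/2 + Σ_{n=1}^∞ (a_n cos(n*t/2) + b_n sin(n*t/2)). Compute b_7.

b_7 = (1/(2*pi)) ∫_{-2*pi}^{2*pi} φ(t) sin(7*t/2) dt.
φ is odd and sin(7*t/2) is odd, so the integrand is even and b_7 = 1/pi ∫_0^{2*pi} φ(t) sin(7*t/2) dt.
Integrating by parts three times (tabular method), an antiderivative of (-t**3 + t) sin(7*t/2) is 2*t**3*cos(7*t/2)/7 - 12*t**2*sin(7*t/2)/49 - 146*t*cos(7*t/2)/343 + 292*sin(7*t/2)/2401; evaluating from 0 to 2*pi: ∫_{0}^{2*pi} (-t**3 + t) sin(7*t/2) dt = (4*pi*(73 - 196*pi**2)/343) - (0) = 4*pi*(73 - 196*pi**2)/343.
Hence b_7 = (1/pi)·(4*pi*(73 - 196*pi**2)/343) = 292/343 - 16*pi**2/7.

292/343 - 16*pi**2/7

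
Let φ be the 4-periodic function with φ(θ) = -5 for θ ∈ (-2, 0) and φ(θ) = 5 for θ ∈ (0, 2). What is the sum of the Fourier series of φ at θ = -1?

φ is continuous at θ = -1 with value -5, so the series converges to -5 there.

-5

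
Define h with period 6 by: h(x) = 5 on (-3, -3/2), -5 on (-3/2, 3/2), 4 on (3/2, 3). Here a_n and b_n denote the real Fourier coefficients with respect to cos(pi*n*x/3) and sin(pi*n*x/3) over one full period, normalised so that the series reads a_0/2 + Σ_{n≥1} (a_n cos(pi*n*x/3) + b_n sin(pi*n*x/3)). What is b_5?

b_5 = 1/3 ∫_{-3}^{3} h(x) sin(5*pi*x/3) dx.
Split the integral at the breakpoints.
Directly, an antiderivative of (5) sin(5*pi*x/3) is -3*cos(5*pi*x/3)/pi; evaluating from -3 to -3/2: ∫_{-3}^{-3/2} (5) sin(5*pi*x/3) dx = (0) - (3/pi) = -3/pi.
Directly, an antiderivative of (-5) sin(5*pi*x/3) is 3*cos(5*pi*x/3)/pi; evaluating from -3/2 to 3/2: ∫_{-3/2}^{3/2} (-5) sin(5*pi*x/3) dx = (0) - (0) = 0.
Directly, an antiderivative of (4) sin(5*pi*x/3) is -12*cos(5*pi*x/3)/(5*pi); evaluating from 3/2 to 3: ∫_{3/2}^{3} (4) sin(5*pi*x/3) dx = (12/(5*pi)) - (0) = 12/(5*pi).
Summing the pieces and multiplying by (1/3) gives b_5 = -1/(5*pi).

-1/(5*pi)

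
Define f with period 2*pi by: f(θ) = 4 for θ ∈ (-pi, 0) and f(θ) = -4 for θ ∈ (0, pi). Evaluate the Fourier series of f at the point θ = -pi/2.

f is continuous at θ = -pi/2 with value 4, so the series converges to 4 there.

4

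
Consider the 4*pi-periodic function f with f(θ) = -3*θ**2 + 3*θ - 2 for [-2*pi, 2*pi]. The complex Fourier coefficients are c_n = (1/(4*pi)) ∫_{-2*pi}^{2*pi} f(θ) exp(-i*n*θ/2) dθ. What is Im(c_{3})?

Since f is real-valued, Im(c_{3}) = -(1/(4*pi)) ∫_{-2*pi}^{2*pi} f(θ) sin(3*θ/2) dθ = -b_{3}/2.
Integrating by parts twice (tabular method), an antiderivative of (-3*θ**2 + 3*θ - 2) sin(3*θ/2) is 2*θ**2*cos(3*θ/2) - 8*θ*sin(3*θ/2)/3 - 2*θ*cos(3*θ/2) + 4*sin(3*θ/2)/3 - 4*cos(3*θ/2)/9; evaluating from -2*pi to 2*pi: ∫_{-2*pi}^{2*pi} (-3*θ**2 + 3*θ - 2) sin(3*θ/2) dθ = (-8*pi**2 + 4/9 + 4*pi) - (-8*pi**2 - 4*pi + 4/9) = 8*pi.
Hence Im(c_{3}) = (-1/(4*pi))·(8*pi) = -2.

-2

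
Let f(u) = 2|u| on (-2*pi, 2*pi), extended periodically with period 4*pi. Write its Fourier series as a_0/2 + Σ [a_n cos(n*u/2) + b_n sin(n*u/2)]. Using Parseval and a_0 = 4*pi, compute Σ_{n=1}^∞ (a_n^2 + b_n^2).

8*pi**2/3

Parseval: a_0^2/2 + Σ_{n≥1} (a_n^2+b_n^2) = (1/(2*pi)) ∫_{-2*pi}^{2*pi} f(u)^2 du = 32*pi**2/3.
Subtract a_0^2/2 = 8*pi**2: Σ (a_n^2+b_n^2) = 8*pi**2/3.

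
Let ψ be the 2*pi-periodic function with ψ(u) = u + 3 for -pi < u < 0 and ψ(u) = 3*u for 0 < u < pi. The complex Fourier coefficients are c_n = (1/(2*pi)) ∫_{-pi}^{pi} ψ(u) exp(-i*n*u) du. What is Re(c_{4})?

Since ψ is real-valued, Re(c_{4}) = (1/(2*pi)) ∫_{-pi}^{pi} ψ(u) cos(4*u) du = a_{4}/2.
Split the integral at the breakpoints.
Integrating by parts (boundary term plus one more integral), an antiderivative of (u + 3) cos(4*u) is u*sin(4*u)/4 + 3*sin(4*u)/4 + cos(4*u)/16; evaluating from -pi to 0: ∫_{-pi}^{0} (u + 3) cos(4*u) du = (1/16) - (1/16) = 0.
Integrating by parts (boundary term plus one more integral), an antiderivative of (3*u) cos(4*u) is 3*u*sin(4*u)/4 + 3*cos(4*u)/16; evaluating from 0 to pi: ∫_{0}^{pi} (3*u) cos(4*u) du = (3/16) - (3/16) = 0.
So ∫_{-pi}^{pi} ψ(u) cos(4*u) du = 0.
Hence Re(c_{4}) = (1/(2*pi))·(0) = 0.

0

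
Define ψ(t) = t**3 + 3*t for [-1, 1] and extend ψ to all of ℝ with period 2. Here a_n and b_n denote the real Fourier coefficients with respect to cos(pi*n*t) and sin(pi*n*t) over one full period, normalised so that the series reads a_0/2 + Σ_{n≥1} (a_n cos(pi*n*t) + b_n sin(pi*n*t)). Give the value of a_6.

0

a_6 = ∫_{-1}^{1} ψ(t) cos(6*pi*t) dt.
ψ is odd and cos(6*pi*t) is even, so the integrand is odd over a symmetric interval and the integral vanishes.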